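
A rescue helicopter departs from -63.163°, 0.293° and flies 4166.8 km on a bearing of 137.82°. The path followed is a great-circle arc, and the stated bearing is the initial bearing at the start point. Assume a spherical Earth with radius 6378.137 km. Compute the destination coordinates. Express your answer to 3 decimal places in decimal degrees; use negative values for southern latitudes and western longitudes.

δ = 4166.8/6378.137 = 0.653294 rad (37.4310°).
With φ₁ = -63.163° = -1.102402 rad and θ = 137.82° = 2.405413 rad:
Applying the spherical law of cosines for sides, sin φ₂ = sin φ₁ cos δ + cos φ₁ sin δ cos θ = -0.911897, so φ₂ = -65.769°.
For the longitude increment, Δλ = atan2( sin θ sin δ cos φ₁, cos δ − sin φ₁ sin φ₂ ) = atan2(0.184247, -0.019595) = 96.071°.
λ₂ = 0.293° + 96.071° = 96.364°.

latitude -65.769°, longitude 96.364°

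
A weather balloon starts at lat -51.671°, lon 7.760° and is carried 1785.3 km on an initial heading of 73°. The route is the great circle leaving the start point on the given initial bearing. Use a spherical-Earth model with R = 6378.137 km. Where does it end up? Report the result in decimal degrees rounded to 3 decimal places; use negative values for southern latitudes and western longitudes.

The arc subtends δ = 1785.3/6378.137 = 0.279909 rad at the centre.
With φ₁ = -51.671° = -0.901829 rad and θ = 73° = 1.274090 rad:
Destination latitude: φ₂ = arcsin( sin φ₁ cos δ + cos φ₁ sin δ cos θ ) = arcsin(-0.703838) = -44.736°.
Δλ = atan2( sin θ sin δ cos φ₁ , cos δ − sin φ₁ sin φ₂ ) = atan2(0.163849, 0.408946) = 0.381076 rad = 21.834°.
λ₂ = 7.760° + 21.834° = 29.594°.

latitude -44.736°, longitude 29.594°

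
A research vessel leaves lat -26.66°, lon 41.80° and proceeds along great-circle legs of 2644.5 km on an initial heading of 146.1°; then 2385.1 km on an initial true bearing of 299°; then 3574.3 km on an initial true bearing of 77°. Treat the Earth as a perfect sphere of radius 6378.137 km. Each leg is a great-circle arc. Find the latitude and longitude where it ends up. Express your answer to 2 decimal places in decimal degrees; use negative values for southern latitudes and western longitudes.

latitude -20.66°, longitude 71.77°

Apply the spherical direct solution leg by leg, carrying full precision between legs.
Leg 1: from (-26.66°, 41.80°), δ = 2644.5/6378.137 = 0.414620 rad, θ = 146.1° → φ = -45.19°, λ = 60.39°.
Leg 2: from (-45.19°, 60.39°), δ = 2385.1/6378.137 = 0.373949 rad, θ = 299° → φ = -32.39°, λ = 38.16°.
Leg 3: from (-32.39°, 38.16°), δ = 3574.3/6378.137 = 0.560399 rad, θ = 77° → φ = -20.66°, λ = 71.77°.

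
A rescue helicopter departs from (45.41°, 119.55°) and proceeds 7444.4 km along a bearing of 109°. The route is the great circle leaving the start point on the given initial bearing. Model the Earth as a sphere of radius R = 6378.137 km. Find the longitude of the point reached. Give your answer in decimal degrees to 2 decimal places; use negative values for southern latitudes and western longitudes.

longitude -179.80°

The arc subtends δ = 7444.4/6378.137 = 1.167175 rad at the centre.
With φ₁ = 45.41° = 0.792554 rad and θ = 109° = 1.902409 rad:
Destination latitude: φ₂ = arcsin( sin φ₁ cos δ + cos φ₁ sin δ cos θ ) = arcsin(0.069505) = 3.99°.
Δλ = atan2( sin θ sin δ cos φ₁ , cos δ − sin φ₁ sin φ₂ ) = atan2(0.610443, 0.343254) = 1.058557 rad = 60.65°.
λ₂ = 119.55° + 60.65° = 180.20°, normalized to (−180°, 180°] → -179.80°.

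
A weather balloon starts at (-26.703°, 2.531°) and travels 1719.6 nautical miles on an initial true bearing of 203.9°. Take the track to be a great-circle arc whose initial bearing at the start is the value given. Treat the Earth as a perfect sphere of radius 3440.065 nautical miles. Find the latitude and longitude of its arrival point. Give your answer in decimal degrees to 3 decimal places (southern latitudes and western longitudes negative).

latitude -51.800°, longitude -15.771°

Central angle δ = d/R = 0.499874 rad.
Start latitude φ₁ = -0.466055 rad; initial bearing θ = 3.558726 rad.
sin φ₂ = sin φ₁ cos δ + cos φ₁ sin δ cos θ = (-0.449366)(0.877643) + (0.893348)(0.479315)(-0.914254) = -0.785862
φ₂ = asin(-0.785862) = -0.904089 rad = -51.800°.
For the longitude increment, Δλ = atan2( sin θ sin δ cos φ₁, cos δ − sin φ₁ sin φ₂ ) = atan2(-0.173480, 0.524503) = -18.302°.
λ₂ = 2.531° + -18.302° = -15.771°.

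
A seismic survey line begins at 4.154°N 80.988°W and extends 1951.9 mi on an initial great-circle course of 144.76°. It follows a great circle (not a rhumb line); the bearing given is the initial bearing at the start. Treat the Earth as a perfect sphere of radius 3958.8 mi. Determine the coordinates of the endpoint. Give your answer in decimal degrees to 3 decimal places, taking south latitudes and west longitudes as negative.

latitude -18.769°, longitude -64.223°

Central angle δ = d/R = 0.493053 rad.
With φ₁ = 4.154° = 0.072501 rad and θ = 144.76° = 2.526539 rad:
Destination latitude: φ₂ = arcsin( sin φ₁ cos δ + cos φ₁ sin δ cos θ ) = arcsin(-0.321754) = -18.769°.
Then Δλ = atan2(0.272388, 0.904199) = 0.292601 rad, from sin θ sin δ cos φ₁ over cos δ − sin φ₁ sin φ₂.
λ₂ = -80.988° + 16.765° = -64.223°.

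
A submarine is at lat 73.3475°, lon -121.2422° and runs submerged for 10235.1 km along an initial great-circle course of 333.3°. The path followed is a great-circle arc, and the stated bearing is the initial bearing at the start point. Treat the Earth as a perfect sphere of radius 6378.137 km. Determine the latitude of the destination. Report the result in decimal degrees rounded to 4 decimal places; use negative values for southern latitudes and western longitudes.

latitude 12.9072°

Central angle δ = d/R = 1.604716 rad.
With φ₁ = 73.3475° = 1.280155 rad and θ = 333.3° = 5.817182 rad:
Applying the spherical law of cosines for sides, sin φ₂ = sin φ₁ cos δ + cos φ₁ sin δ cos θ = 0.223372, so φ₂ = 12.9072°.
Δλ = atan2( sin θ sin δ cos φ₁ , cos δ − sin φ₁ sin φ₂ ) = atan2(-0.128686, -0.247917) = -2.662808 rad = -152.5677°.
λ₂ = -121.2422° + -152.5677° = -273.8099°, normalized to (−180°, 180°] → 86.1901°.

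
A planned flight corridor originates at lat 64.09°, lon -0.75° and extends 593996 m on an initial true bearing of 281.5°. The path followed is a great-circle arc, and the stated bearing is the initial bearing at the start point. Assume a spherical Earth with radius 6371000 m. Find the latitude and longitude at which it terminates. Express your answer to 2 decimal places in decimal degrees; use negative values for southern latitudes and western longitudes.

latitude 64.65°, longitude -13.05°

Angular distance δ = d/R = 593996 / 6371000 = 0.093234 rad.
Converting: φ₁ = 1.118582 rad, θ = 4.913102 rad.
Applying the spherical law of cosines for sides, sin φ₂ = sin φ₁ cos δ + cos φ₁ sin δ cos θ = 0.903685, so φ₂ = 64.65°.
Then Δλ = atan2(-0.039864, 0.182809) = -0.214703 rad, from sin θ sin δ cos φ₁ over cos δ − sin φ₁ sin φ₂.
Hence λ₂ = -0.75° + -12.30° = -13.05°.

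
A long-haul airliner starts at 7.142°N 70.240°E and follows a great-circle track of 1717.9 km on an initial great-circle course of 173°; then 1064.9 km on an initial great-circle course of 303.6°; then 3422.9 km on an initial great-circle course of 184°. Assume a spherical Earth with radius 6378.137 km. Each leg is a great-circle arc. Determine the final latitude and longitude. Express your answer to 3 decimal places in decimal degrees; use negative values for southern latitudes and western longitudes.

Apply the spherical direct solution leg by leg, carrying full precision between legs.
Leg 1: from (7.142°, 70.240°), δ = 1717.9/6378.137 = 0.269342 rad, θ = 173° → φ = -8.176°, λ = 72.117°.
Leg 2: from (-8.176°, 72.117°), δ = 1064.9/6378.137 = 0.166961 rad, θ = 303.6° → φ = -2.821°, λ = 64.151°.
Leg 3: from (-2.821°, 64.151°), δ = 3422.9/6378.137 = 0.536661 rad, θ = 184° → φ = -33.484°, λ = 61.701°.

latitude -33.484°, longitude 61.701°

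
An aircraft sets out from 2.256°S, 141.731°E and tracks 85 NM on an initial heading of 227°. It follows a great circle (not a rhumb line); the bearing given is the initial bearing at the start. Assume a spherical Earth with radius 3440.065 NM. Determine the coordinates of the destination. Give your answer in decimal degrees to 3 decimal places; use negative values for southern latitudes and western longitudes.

Central angle δ = d/R = 0.024709 rad.
Start latitude φ₁ = -0.039375 rad; initial bearing θ = 3.961897 rad.
sin φ₂ = sin φ₁ cos δ + cos φ₁ sin δ cos θ = (-0.039364)(0.999695) + (0.999225)(0.024706)(-0.681998) = -0.056189
φ₂ = asin(-0.056189) = -0.056219 rad = -3.221°.
For the longitude increment, Δλ = atan2( sin θ sin δ cos φ₁, cos δ − sin φ₁ sin φ₂ ) = atan2(-0.018055, 0.997483) = -1.037°.
λ₂ = 141.731° + -1.037° = 140.694°.

latitude -3.221°, longitude 140.694°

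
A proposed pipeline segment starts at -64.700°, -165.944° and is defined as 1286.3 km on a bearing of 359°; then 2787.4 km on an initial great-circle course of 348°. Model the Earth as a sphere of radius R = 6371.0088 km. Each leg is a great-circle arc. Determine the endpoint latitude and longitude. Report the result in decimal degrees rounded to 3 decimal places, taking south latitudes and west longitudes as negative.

Apply the spherical direct solution leg by leg, carrying full precision between legs.
Leg 1: from (-64.700°, -165.944°), δ = 1286.3/6371.0088 = 0.201899 rad, θ = 359° → φ = -53.133°, λ = -166.278°.
Leg 2: from (-53.133°, -166.278°), δ = 2787.4/6371.0088 = 0.437513 rad, θ = 348° → φ = -28.427°, λ = -172.027°.

latitude -28.427°, longitude -172.027°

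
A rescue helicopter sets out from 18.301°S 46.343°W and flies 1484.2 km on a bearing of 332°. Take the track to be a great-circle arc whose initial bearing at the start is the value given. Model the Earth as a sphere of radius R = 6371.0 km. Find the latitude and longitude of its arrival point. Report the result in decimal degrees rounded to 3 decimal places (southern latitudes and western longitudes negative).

latitude -6.431°, longitude -52.605°

The arc subtends δ = 1484.2/6371 = 0.232962 rad at the centre.
With φ₁ = -18.301° = -0.319413 rad and θ = 332° = 5.794493 rad:
sin φ₂ = sin φ₁ cos δ + cos φ₁ sin δ cos θ = (-0.314009)(0.972987) + (0.949420)(0.230860)(0.882948) = -0.111999
φ₂ = asin(-0.111999) = -0.112235 rad = -6.431°.
For the longitude increment, Δλ = atan2( sin θ sin δ cos φ₁, cos δ − sin φ₁ sin φ₂ ) = atan2(-0.102900, 0.937818) = -6.262°.
λ₂ = λ₁ + Δλ = -52.605°.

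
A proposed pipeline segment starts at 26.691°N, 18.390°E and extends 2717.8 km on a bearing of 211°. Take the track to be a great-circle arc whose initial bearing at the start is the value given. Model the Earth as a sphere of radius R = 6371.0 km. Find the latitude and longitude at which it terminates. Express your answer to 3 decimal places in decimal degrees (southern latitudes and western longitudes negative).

latitude 5.281°, longitude 6.032°

Central angle δ = d/R = 0.426589 rad.
Converting: φ₁ = 0.465846 rad, θ = 3.682645 rad.
Applying the spherical law of cosines for sides, sin φ₂ = sin φ₁ cos δ + cos φ₁ sin δ cos θ = 0.092049, so φ₂ = 5.281°.
For the longitude increment, Δλ = atan2( sin θ sin δ cos φ₁, cos δ − sin φ₁ sin φ₂ ) = atan2(-0.190398, 0.869036) = -12.358°.
λ₂ = λ₁ + Δλ = 6.032°.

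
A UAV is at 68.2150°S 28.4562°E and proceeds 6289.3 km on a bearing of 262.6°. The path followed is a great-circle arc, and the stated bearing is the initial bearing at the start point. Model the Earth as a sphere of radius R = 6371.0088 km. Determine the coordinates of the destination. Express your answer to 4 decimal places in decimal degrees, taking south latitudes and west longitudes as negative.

latitude -33.4756°, longitude -54.3324°

Central angle δ = d/R = 0.987175 rad.
Converting: φ₁ = -1.190576 rad, θ = 4.583235 rad.
sin φ₂ = sin φ₁ cos δ + cos φ₁ sin δ cos θ = (-0.928583)(0.551050) + (0.371125)(0.834473)(-0.128796) = -0.551582
φ₂ = asin(-0.551582) = -0.584260 rad = -33.4756°.
Δλ = atan2( sin θ sin δ cos φ₁ , cos δ − sin φ₁ sin φ₂ ) = atan2(-0.307114, 0.038859) = -1.444934 rad = -82.7886°.
λ₂ = 28.4562° + -82.7886° = -54.3324°.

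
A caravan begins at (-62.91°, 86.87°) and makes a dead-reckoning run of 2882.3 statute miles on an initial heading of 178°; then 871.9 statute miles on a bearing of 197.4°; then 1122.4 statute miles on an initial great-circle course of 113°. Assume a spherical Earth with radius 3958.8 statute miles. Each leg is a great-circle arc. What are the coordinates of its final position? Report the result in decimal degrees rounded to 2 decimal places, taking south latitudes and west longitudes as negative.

latitude -74.96°, longitude -56.38°

Apply the spherical direct solution leg by leg, carrying full precision between legs.
Leg 1: from (-62.91°, 86.87°), δ = 2882.3/3958.8 = 0.728074 rad, θ = 178° → φ = -75.33°, λ = -98.39°.
Leg 2: from (-75.33°, -98.39°), δ = 871.9/3958.8 = 0.220244 rad, θ = 197.4° → φ = -85.44°, λ = -153.59°.
Leg 3: from (-85.44°, -153.59°), δ = 1122.4/3958.8 = 0.283520 rad, θ = 113° → φ = -74.96°, λ = -56.38°.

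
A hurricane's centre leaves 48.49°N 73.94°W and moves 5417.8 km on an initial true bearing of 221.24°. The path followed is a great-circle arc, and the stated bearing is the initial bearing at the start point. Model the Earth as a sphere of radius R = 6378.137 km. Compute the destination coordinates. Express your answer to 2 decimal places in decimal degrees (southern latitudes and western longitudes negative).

Central angle δ = d/R = 0.849433 rad.
Start latitude φ₁ = 0.846310 rad; initial bearing θ = 3.861366 rad.
Applying the spherical law of cosines for sides, sin φ₂ = sin φ₁ cos δ + cos φ₁ sin δ cos θ = 0.120320, so φ₂ = 6.91°.
Δλ = atan2( sin θ sin δ cos φ₁ , cos δ − sin φ₁ sin φ₂ ) = atan2(-0.328067, 0.570308) = -0.522018 rad = -29.91°.
λ₂ = λ₁ + Δλ = -103.85°.

latitude 6.91°, longitude -103.85°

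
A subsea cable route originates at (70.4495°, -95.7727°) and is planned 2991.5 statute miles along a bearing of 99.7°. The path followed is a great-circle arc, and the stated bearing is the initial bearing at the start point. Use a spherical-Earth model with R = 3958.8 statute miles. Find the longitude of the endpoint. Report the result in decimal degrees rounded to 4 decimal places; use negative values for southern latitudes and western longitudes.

The arc subtends δ = 2991.5/3958.8 = 0.755658 rad at the centre.
Converting: φ₁ = 1.229576 rad, θ = 1.740093 rad.
sin φ₂ = sin φ₁ cos δ + cos φ₁ sin δ cos θ = (0.942347)(0.727820) + (0.334638)(0.685768)(-0.168489) = 0.647194
φ₂ = asin(0.647194) = 0.703897 rad = 40.3303°.
Then Δλ = atan2(0.226203, 0.117939) = 1.090185 rad, from sin θ sin δ cos φ₁ over cos δ − sin φ₁ sin φ₂.
Hence λ₂ = -95.7727° + 62.4630° = -33.3097°.

longitude -33.3097°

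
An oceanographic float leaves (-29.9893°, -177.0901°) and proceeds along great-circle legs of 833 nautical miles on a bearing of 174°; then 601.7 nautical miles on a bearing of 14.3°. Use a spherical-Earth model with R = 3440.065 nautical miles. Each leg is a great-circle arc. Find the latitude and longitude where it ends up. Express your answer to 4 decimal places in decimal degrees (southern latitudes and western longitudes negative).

latitude -34.0201°, longitude -172.1283°

Apply the spherical direct solution leg by leg, carrying full precision between legs.
Leg 1: from (-29.9893°, -177.0901°), δ = 833/3440.065 = 0.242147 rad, θ = 174° → φ = -43.7729°, λ = -175.1009°.
Leg 2: from (-43.7729°, -175.1009°), δ = 601.7/3440.065 = 0.174909 rad, θ = 14.3° → φ = -34.0201°, λ = -172.1283°.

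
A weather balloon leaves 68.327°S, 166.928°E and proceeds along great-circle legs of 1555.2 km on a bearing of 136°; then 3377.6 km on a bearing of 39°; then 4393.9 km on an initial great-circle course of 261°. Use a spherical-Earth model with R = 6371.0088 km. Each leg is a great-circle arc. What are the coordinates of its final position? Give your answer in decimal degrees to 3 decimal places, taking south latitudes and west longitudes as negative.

Apply the spherical direct solution leg by leg, carrying full precision between legs.
Leg 1: from (-68.327°, 166.928°), δ = 1555.2/6371.0088 = 0.244106 rad, θ = 136° → φ = -75.008°, λ = -152.604°.
Leg 2: from (-75.008°, -152.604°), δ = 3377.6/6371.0088 = 0.530152 rad, θ = 39° → φ = -47.030°, λ = -124.772°.
Leg 3: from (-47.030°, -124.772°), δ = 4393.9/6371.0088 = 0.689671 rad, θ = 261° → φ = -39.222°, λ = -178.987°.

latitude -39.222°, longitude -178.987°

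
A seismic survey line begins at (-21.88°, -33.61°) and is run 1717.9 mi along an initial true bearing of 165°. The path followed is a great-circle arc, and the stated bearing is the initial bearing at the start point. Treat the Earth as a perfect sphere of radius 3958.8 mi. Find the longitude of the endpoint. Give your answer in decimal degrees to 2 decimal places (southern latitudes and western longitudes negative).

δ = 1717.9/3958.8 = 0.433945 rad (24.8632°).
With φ₁ = -21.88° = -0.381878 rad and θ = 165° = 2.879793 rad:
Applying the spherical law of cosines for sides, sin φ₂ = sin φ₁ cos δ + cos φ₁ sin δ cos θ = -0.714995, so φ₂ = -45.64°.
Then Δλ = atan2(0.100982, 0.640861) = 0.156288 rad, from sin θ sin δ cos φ₁ over cos δ − sin φ₁ sin φ₂.
λ₂ = -33.61° + 8.95° = -24.66°.

longitude -24.66°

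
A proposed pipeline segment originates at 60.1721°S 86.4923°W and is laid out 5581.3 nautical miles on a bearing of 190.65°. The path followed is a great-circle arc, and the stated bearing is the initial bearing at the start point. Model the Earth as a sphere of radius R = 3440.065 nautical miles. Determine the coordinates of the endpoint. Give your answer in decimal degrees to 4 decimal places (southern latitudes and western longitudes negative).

latitude -26.3207°, longitude 105.3905°

Central angle δ = d/R = 1.622440 rad.
Start latitude φ₁ = -1.050201 rad; initial bearing θ = 3.327470 rad.
Destination latitude: φ₂ = arcsin( sin φ₁ cos δ + cos φ₁ sin δ cos θ ) = arcsin(-0.443394) = -26.3207°.
Δλ = atan2( sin θ sin δ cos φ₁ , cos δ − sin φ₁ sin φ₂ ) = atan2(-0.091801, -0.436276) = -2.934199 rad = -168.1172°.
λ₂ = -86.4923° + -168.1172° = -254.6095°, normalized to (−180°, 180°] → 105.3905°.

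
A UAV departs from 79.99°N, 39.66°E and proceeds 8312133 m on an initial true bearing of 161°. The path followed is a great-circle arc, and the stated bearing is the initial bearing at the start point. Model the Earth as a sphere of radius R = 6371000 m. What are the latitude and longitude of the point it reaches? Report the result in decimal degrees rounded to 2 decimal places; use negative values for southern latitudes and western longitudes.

latitude 5.76°, longitude 58.06°

Central angle δ = d/R = 1.304683 rad.
Start latitude φ₁ = 1.396089 rad; initial bearing θ = 2.809980 rad.
Applying the spherical law of cosines for sides, sin φ₂ = sin φ₁ cos δ + cos φ₁ sin δ cos θ = 0.100416, so φ₂ = 5.76°.
Δλ = atan2( sin θ sin δ cos φ₁ , cos δ − sin φ₁ sin φ₂ ) = atan2(0.054598, 0.164097) = 0.321198 rad = 18.40°.
λ₂ = 39.66° + 18.40° = 58.06°.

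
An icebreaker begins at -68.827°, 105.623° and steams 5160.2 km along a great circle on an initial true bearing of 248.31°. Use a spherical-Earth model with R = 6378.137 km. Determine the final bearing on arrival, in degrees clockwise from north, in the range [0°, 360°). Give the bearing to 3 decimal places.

final bearing 330.057°

δ = 5160.2/6378.137 = 0.809045 rad (46.3549°).
With φ₁ = -68.827° = -1.201258 rad and θ = 248.31° = 4.333827 rad:
Applying the spherical law of cosines for sides, sin φ₂ = sin φ₁ cos δ + cos φ₁ sin δ cos θ = -0.740194, so φ₂ = -47.748°.
Δλ = atan2( sin θ sin δ cos φ₁ , cos δ − sin φ₁ sin φ₂ ) = atan2(-0.242859, -0.000037) = -1.570948 rad = -90.009°.
λ₂ = 105.623° + -90.009° = 15.614°.
The forward bearing on arrival equals the back-azimuth from the destination plus 180°.
Back-azimuth from P₂ (-47.748°, 15.614°) to P₁ (-68.827°, 105.623°), with Δλ' = λ₁ − λ₂ = 90.009°: atan2( sin Δλ' cos φ₁ , cos φ₂ sin φ₁ − sin φ₂ cos φ₁ cos Δλ' ) = 150.057°.
Final bearing = (150.057° + 180°) mod 360° = 330.057°.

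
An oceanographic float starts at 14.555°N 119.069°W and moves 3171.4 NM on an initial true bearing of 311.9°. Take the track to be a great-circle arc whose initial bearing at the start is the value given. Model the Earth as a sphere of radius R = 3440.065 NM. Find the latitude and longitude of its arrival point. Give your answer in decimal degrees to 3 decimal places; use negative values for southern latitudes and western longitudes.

Central angle δ = d/R = 0.921901 rad.
Start latitude φ₁ = 0.254033 rad; initial bearing θ = 5.443682 rad.
Applying the spherical law of cosines for sides, sin φ₂ = sin φ₁ cos δ + cos φ₁ sin δ cos θ = 0.666888, so φ₂ = 41.827°.
Δλ = atan2( sin θ sin δ cos φ₁ , cos δ − sin φ₁ sin φ₂ ) = atan2(-0.573999, 0.436711) = -0.920405 rad = -52.735°.
λ₂ = -119.069° + -52.735° = -171.804°.

latitude 41.827°, longitude -171.804°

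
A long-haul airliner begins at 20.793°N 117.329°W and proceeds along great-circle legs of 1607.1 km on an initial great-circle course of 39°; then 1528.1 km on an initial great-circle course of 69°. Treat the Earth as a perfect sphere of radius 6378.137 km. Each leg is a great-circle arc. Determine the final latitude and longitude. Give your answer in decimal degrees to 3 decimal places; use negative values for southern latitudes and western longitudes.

Apply the spherical direct solution leg by leg, carrying full precision between legs.
Leg 1: from (20.793°, -117.329°), δ = 1607.1/6378.137 = 0.251970 rad, θ = 39° → φ = 31.663°, λ = -106.707°.
Leg 2: from (31.663°, -106.707°), δ = 1528.1/6378.137 = 0.239584 rad, θ = 69° → φ = 35.613°, λ = -90.893°.

latitude 35.613°, longitude -90.893°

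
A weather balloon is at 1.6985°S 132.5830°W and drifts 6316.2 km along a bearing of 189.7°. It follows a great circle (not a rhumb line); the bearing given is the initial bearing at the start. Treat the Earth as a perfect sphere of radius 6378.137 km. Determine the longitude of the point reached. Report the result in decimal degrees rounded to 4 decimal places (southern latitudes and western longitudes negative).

Central angle δ = d/R = 0.990289 rad.
With φ₁ = -1.6985° = -0.029644 rad and θ = 189.7° = 3.310890 rad:
Destination latitude: φ₂ = arcsin( sin φ₁ cos δ + cos φ₁ sin δ cos θ ) = arcsin(-0.840124) = -57.1532°.
Then Δλ = atan2(-0.140826, 0.523547) = -0.262766 rad, from sin θ sin δ cos φ₁ over cos δ − sin φ₁ sin φ₂.
Hence λ₂ = -132.5830° + -15.0554° = -147.6384°.

longitude -147.6384°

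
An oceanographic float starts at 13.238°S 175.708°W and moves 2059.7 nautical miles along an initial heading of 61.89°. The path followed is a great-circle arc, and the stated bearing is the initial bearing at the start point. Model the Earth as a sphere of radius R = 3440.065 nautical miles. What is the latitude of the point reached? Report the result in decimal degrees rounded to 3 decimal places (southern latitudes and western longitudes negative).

The arc subtends δ = 2059.7/3440.065 = 0.598739 rad at the centre.
Start latitude φ₁ = -0.231047 rad; initial bearing θ = 1.080184 rad.
Destination latitude: φ₂ = arcsin( sin φ₁ cos δ + cos φ₁ sin δ cos θ ) = arcsin(0.069331) = 3.976°.
Then Δλ = atan2(0.483911, 0.841924) = 0.521660 rad, from sin θ sin δ cos φ₁ over cos δ − sin φ₁ sin φ₂.
λ₂ = -175.708° + 29.889° = -145.819°.

latitude 3.976°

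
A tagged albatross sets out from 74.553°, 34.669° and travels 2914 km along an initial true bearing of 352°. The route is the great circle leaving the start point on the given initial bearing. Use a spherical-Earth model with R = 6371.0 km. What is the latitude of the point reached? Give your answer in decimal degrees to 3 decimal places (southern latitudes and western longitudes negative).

latitude 78.895°

δ = 2914/6371 = 0.457385 rad (26.2062°).
Converting: φ₁ = 1.301195 rad, θ = 6.143559 rad.
sin φ₂ = sin φ₁ cos δ + cos φ₁ sin δ cos θ = (0.963877)(0.897210) + (0.266347)(0.441603)(0.990268) = 0.981276
φ₂ = asin(0.981276) = 1.376977 rad = 78.895°.
Then Δλ = atan2(-0.016369, -0.048619) = -2.816824 rad, from sin θ sin δ cos φ₁ over cos δ − sin φ₁ sin φ₂.
λ₂ = 34.669° + -161.392° = -126.723°.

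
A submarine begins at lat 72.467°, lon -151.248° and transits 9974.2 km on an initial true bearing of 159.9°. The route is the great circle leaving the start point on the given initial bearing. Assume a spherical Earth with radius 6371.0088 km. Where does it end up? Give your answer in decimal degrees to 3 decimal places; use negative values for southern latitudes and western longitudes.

Angular distance δ = d/R = 9974.2 / 6371.0088 = 1.565561 rad.
Start latitude φ₁ = 1.264788 rad; initial bearing θ = 2.790781 rad.
Applying the spherical law of cosines for sides, sin φ₂ = sin φ₁ cos δ + cos φ₁ sin δ cos θ = -0.277910, so φ₂ = -16.136°.
Δλ = atan2( sin θ sin δ cos φ₁ , cos δ − sin φ₁ sin φ₂ ) = atan2(0.103528, 0.270236) = 0.365855 rad = 20.962°.
Hence λ₂ = -151.248° + 20.962° = -130.286°.

latitude -16.136°, longitude -130.286°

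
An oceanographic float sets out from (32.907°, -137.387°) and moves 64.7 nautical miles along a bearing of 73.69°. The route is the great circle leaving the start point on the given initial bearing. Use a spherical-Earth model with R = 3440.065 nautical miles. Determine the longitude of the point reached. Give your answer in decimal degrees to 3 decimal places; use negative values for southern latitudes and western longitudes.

δ = 64.7/3440.065 = 0.018808 rad (1.0776°).
With φ₁ = 32.907° = 0.574335 rad and θ = 73.69° = 1.286133 rad:
sin φ₂ = sin φ₁ cos δ + cos φ₁ sin δ cos θ = (0.543277)(0.999823) + (0.839553)(0.018807)(0.280834) = 0.547615
φ₂ = asin(0.547615) = 0.579511 rad = 33.204°.
Δλ = atan2( sin θ sin δ cos φ₁ , cos δ − sin φ₁ sin φ₂ ) = atan2(0.015154, 0.702316) = 0.021574 rad = 1.236°.
Hence λ₂ = -137.387° + 1.236° = -136.151°.

longitude -136.151°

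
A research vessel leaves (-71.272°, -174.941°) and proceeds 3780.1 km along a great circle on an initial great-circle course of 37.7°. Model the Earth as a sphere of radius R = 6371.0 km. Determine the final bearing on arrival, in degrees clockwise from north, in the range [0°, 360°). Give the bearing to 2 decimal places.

final bearing 14.86°

δ = 3780.1/6371 = 0.593329 rad (33.9953°).
Start latitude φ₁ = -1.243931 rad; initial bearing θ = 0.657989 rad.
Destination latitude: φ₂ = arcsin( sin φ₁ cos δ + cos φ₁ sin δ cos θ ) = arcsin(-0.643145) = -40.027°.
Δλ = atan2( sin θ sin δ cos φ₁ , cos δ − sin φ₁ sin φ₂ ) = atan2(0.109782, 0.219991) = 0.462872 rad = 26.521°.
Hence λ₂ = -174.941° + 26.521° = -148.420°.
The forward bearing on arrival equals the back-azimuth from the destination plus 180°.
Back-azimuth from P₂ (-40.03°, -148.42°) to P₁ (-71.27°, -174.94°), with Δλ' = λ₁ − λ₂ = -26.52°: atan2( sin Δλ' cos φ₁ , cos φ₂ sin φ₁ − sin φ₂ cos φ₁ cos Δλ' ) = 194.86°.
Final bearing = (194.86° + 180°) mod 360° = 14.86°.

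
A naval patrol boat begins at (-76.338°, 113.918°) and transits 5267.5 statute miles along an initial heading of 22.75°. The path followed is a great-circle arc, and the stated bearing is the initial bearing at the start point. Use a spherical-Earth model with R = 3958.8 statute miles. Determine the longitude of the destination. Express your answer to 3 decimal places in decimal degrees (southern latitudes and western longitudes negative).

The arc subtends δ = 5267.5/3958.8 = 1.330580 rad at the centre.
Start latitude φ₁ = -1.332349 rad; initial bearing θ = 0.397062 rad.
Destination latitude: φ₂ = arcsin( sin φ₁ cos δ + cos φ₁ sin δ cos θ ) = arcsin(-0.019617) = -1.124°.
For the longitude increment, Δλ = atan2( sin θ sin δ cos φ₁, cos δ − sin φ₁ sin φ₂ ) = atan2(0.088716, 0.218850) = 22.066°.
λ₂ = 113.918° + 22.066° = 135.984°.

longitude 135.984°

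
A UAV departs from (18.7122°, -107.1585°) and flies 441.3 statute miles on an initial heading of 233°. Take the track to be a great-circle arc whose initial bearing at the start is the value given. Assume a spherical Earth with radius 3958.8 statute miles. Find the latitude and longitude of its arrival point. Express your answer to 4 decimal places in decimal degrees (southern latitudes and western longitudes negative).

Angular distance δ = d/R = 441.3 / 3958.8 = 0.111473 rad.
With φ₁ = 18.7122° = 0.326590 rad and θ = 233° = 4.066617 rad:
Applying the spherical law of cosines for sides, sin φ₂ = sin φ₁ cos δ + cos φ₁ sin δ cos θ = 0.255415, so φ₂ = 14.7982°.
Δλ = atan2( sin θ sin δ cos φ₁ , cos δ − sin φ₁ sin φ₂ ) = atan2(-0.084146, 0.911852) = -0.092020 rad = -5.2723°.
Hence λ₂ = -107.1585° + -5.2723° = -112.4308°.

latitude 14.7982°, longitude -112.4308°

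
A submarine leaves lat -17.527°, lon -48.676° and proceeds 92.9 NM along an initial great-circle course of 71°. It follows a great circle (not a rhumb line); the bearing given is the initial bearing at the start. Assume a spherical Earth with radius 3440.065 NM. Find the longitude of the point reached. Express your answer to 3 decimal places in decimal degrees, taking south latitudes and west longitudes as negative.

longitude -47.146°

The arc subtends δ = 92.9/3440.065 = 0.027005 rad at the centre.
With φ₁ = -17.527° = -0.305904 rad and θ = 71° = 1.239184 rad:
Applying the spherical law of cosines for sides, sin φ₂ = sin φ₁ cos δ + cos φ₁ sin δ cos θ = -0.292663, so φ₂ = -17.017°.
For the longitude increment, Δλ = atan2( sin θ sin δ cos φ₁, cos δ − sin φ₁ sin φ₂ ) = atan2(0.024346, 0.911499) = 1.530°.
Hence λ₂ = -48.676° + 1.530° = -47.146°.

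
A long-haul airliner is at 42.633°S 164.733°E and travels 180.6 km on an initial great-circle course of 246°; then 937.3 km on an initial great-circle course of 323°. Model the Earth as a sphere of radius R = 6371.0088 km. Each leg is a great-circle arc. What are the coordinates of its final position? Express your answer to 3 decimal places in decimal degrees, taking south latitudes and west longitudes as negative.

Apply the spherical direct solution leg by leg, carrying full precision between legs.
Leg 1: from (-42.633°, 164.733°), δ = 180.6/6371.0088 = 0.028347 rad, θ = 246° → φ = -43.276°, λ = 162.695°.
Leg 2: from (-43.276°, 162.695°), δ = 937.3/6371.0088 = 0.147120 rad, θ = 323° → φ = -36.361°, λ = 156.406°.

latitude -36.361°, longitude 156.406°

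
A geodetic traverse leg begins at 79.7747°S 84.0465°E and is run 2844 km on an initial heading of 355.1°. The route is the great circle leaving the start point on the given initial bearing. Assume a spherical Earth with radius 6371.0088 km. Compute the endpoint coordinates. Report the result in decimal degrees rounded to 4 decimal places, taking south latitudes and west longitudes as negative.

The arc subtends δ = 2844/6371.0088 = 0.446397 rad at the centre.
With φ₁ = -79.7747° = -1.392331 rad and θ = 355.1° = 6.197664 rad:
sin φ₂ = sin φ₁ cos δ + cos φ₁ sin δ cos θ = (-0.984117)(0.902008) + (0.177519)(0.431719)(0.996345) = -0.811324
φ₂ = asin(-0.811324) = -0.946413 rad = -54.2255°.
Then Δλ = atan2(-0.006546, 0.103571) = -0.063121 rad, from sin θ sin δ cos φ₁ over cos δ − sin φ₁ sin φ₂.
λ₂ = λ₁ + Δλ = 80.4299°.

latitude -54.2255°, longitude 80.4299°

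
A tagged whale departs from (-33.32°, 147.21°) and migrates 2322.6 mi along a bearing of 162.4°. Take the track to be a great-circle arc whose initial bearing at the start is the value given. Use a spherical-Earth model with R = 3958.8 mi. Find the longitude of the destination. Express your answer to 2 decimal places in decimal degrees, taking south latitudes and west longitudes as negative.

Central angle δ = d/R = 0.586693 rad.
With φ₁ = -33.32° = -0.581544 rad and θ = 162.4° = 2.834415 rad:
Applying the spherical law of cosines for sides, sin φ₂ = sin φ₁ cos δ + cos φ₁ sin δ cos θ = -0.898407, so φ₂ = -63.95°.
Δλ = atan2( sin θ sin δ cos φ₁ , cos δ − sin φ₁ sin φ₂ ) = atan2(0.139878, 0.339268) = 0.391059 rad = 22.41°.
Hence λ₂ = 147.21° + 22.41° = 169.62°.

longitude 169.62°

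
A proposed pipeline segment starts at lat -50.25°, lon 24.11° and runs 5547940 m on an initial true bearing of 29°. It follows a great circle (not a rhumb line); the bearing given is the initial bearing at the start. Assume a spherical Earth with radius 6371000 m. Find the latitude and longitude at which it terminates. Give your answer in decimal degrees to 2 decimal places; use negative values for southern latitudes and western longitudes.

latitude -3.87°, longitude 45.93°

Angular distance δ = d/R = 5547940 / 6371000 = 0.870811 rad.
Converting: φ₁ = -0.877028 rad, θ = 0.506145 rad.
Destination latitude: φ₂ = arcsin( sin φ₁ cos δ + cos φ₁ sin δ cos θ ) = arcsin(-0.067537) = -3.87°.
For the longitude increment, Δλ = atan2( sin θ sin δ cos φ₁, cos δ − sin φ₁ sin φ₂ ) = atan2(0.237109, 0.592281) = 21.82°.
λ₂ = λ₁ + Δλ = 45.93°.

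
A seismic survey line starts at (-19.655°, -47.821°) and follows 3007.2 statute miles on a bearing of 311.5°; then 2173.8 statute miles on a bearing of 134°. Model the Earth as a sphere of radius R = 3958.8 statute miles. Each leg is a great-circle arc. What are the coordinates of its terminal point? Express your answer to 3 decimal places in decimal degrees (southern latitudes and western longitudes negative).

latitude -11.404°, longitude -56.963°

Apply the spherical direct solution leg by leg, carrying full precision between legs.
Leg 1: from (-19.655°, -47.821°), δ = 3007.2/3958.8 = 0.759624 rad, θ = 311.5° → φ = 10.710°, λ = -79.483°.
Leg 2: from (10.710°, -79.483°), δ = 2173.8/3958.8 = 0.549106 rad, θ = 134° → φ = -11.404°, λ = -56.963°.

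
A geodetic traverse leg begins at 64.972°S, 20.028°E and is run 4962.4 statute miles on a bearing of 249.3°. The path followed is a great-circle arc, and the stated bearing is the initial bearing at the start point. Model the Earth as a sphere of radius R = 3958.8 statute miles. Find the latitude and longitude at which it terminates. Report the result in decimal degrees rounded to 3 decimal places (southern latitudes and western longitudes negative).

latitude -25.136°, longitude -80.944°

The arc subtends δ = 4962.4/3958.8 = 1.253511 rad at the centre.
Start latitude φ₁ = -1.133975 rad; initial bearing θ = 4.351106 rad.
Destination latitude: φ₂ = arcsin( sin φ₁ cos δ + cos φ₁ sin δ cos θ ) = arcsin(-0.424770) = -25.136°.
For the longitude increment, Δλ = atan2( sin θ sin δ cos φ₁, cos δ − sin φ₁ sin φ₂ ) = atan2(-0.375996, -0.072896) = -100.972°.
Hence λ₂ = 20.028° + -100.972° = -80.944°.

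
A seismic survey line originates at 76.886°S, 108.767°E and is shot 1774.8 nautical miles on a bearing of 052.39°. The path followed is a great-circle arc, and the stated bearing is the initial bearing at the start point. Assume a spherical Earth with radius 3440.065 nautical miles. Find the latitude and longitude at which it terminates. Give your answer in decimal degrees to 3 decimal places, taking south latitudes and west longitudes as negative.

latitude -51.155°, longitude 147.309°

Central angle δ = d/R = 0.515920 rad.
Start latitude φ₁ = -1.341914 rad; initial bearing θ = 0.914378 rad.
Destination latitude: φ₂ = arcsin( sin φ₁ cos δ + cos φ₁ sin δ cos θ ) = arcsin(-0.778843) = -51.155°.
Δλ = atan2( sin θ sin δ cos φ₁ , cos δ − sin φ₁ sin φ₂ ) = atan2(0.088671, 0.111307) = 0.672685 rad = 38.542°.
Hence λ₂ = 108.767° + 38.542° = 147.309°.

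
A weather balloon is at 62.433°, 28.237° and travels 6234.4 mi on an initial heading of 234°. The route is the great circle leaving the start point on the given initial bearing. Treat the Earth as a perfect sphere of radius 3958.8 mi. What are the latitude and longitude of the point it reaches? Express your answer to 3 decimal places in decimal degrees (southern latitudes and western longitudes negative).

δ = 6234.4/3958.8 = 1.574821 rad (90.2306°).
With φ₁ = 62.433° = 1.089661 rad and θ = 234° = 4.084070 rad:
sin φ₂ = sin φ₁ cos δ + cos φ₁ sin δ cos θ = (0.886470)(-0.004024) + (0.462786)(0.999992)(-0.587785) = -0.275584
φ₂ = asin(-0.275584) = -0.279197 rad = -15.997°.
Δλ = atan2( sin θ sin δ cos φ₁ , cos δ − sin φ₁ sin φ₂ ) = atan2(-0.374398, 0.240272) = -1.000238 rad = -57.309°.
Hence λ₂ = 28.237° + -57.309° = -29.072°.

latitude -15.997°, longitude -29.072°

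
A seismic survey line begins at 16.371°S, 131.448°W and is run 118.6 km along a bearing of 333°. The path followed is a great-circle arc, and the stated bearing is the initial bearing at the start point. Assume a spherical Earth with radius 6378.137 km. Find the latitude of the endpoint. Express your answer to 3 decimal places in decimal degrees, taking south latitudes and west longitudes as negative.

Angular distance δ = d/R = 118.6 / 6378.137 = 0.018595 rad.
Converting: φ₁ = -0.285728 rad, θ = 5.811946 rad.
Destination latitude: φ₂ = arcsin( sin φ₁ cos δ + cos φ₁ sin δ cos θ ) = arcsin(-0.265912) = -15.421°.
For the longitude increment, Δλ = atan2( sin θ sin δ cos φ₁, cos δ − sin φ₁ sin φ₂ ) = atan2(-0.008099, 0.924878) = -0.502°.
λ₂ = λ₁ + Δλ = -131.950°.

latitude -15.421°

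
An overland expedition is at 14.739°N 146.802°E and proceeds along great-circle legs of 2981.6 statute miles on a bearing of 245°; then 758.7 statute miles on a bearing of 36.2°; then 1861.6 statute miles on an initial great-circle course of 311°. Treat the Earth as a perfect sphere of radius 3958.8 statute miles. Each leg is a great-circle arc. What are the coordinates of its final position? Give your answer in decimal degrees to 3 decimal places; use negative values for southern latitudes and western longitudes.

latitude 20.544°, longitude 93.347°

Apply the spherical direct solution leg by leg, carrying full precision between legs.
Leg 1: from (14.739°, 146.802°), δ = 2981.6/3958.8 = 0.753158 rad, θ = 245° → φ = -5.390°, λ = 108.294°.
Leg 2: from (-5.390°, 108.294°), δ = 758.7/3958.8 = 0.191649 rad, θ = 36.2° → φ = 3.487°, λ = 114.766°.
Leg 3: from (3.487°, 114.766°), δ = 1861.6/3958.8 = 0.470244 rad, θ = 311° → φ = 20.544°, λ = 93.347°.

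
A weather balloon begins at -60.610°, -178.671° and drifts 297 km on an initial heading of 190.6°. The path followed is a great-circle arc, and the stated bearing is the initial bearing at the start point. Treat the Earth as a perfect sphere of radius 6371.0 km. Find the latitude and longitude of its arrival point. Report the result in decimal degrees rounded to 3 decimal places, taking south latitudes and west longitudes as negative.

δ = 297/6371 = 0.046617 rad (2.6710°).
With φ₁ = -60.610° = -1.057844 rad and θ = 190.6° = 3.326598 rad:
Applying the spherical law of cosines for sides, sin φ₂ = sin φ₁ cos δ + cos φ₁ sin δ cos θ = -0.892832, so φ₂ = -63.231°.
Then Δλ = atan2(-0.004207, 0.220990) = -0.019034 rad, from sin θ sin δ cos φ₁ over cos δ − sin φ₁ sin φ₂.
λ₂ = λ₁ + Δλ = -179.762°.

latitude -63.231°, longitude -179.762°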